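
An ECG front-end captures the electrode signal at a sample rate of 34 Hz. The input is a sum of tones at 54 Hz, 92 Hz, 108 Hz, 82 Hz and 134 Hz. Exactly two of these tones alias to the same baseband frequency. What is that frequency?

14 Hz

fs/2 = 17 Hz.
54 Hz mod fs = 20 Hz.
20 Hz > fs/2 = 17 Hz, folds to fs − 20 Hz = 14 Hz.
92 Hz mod fs = 24 Hz.
24 Hz > fs/2 = 17 Hz, folds to fs − 24 Hz = 10 Hz.
108 Hz mod fs = 6 Hz.
6 Hz ≤ fs/2 = 17 Hz, appears at 6 Hz.
82 Hz mod fs = 14 Hz.
14 Hz ≤ fs/2 = 17 Hz, appears at 14 Hz.
134 Hz mod fs = 32 Hz.
32 Hz > fs/2 = 17 Hz, folds to fs − 32 Hz = 2 Hz.
54 Hz and 82 Hz both map to 14 Hz.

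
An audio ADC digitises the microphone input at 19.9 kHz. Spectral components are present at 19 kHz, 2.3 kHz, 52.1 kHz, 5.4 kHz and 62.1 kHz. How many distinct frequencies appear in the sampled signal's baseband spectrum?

5

fs/2 = 9.95 kHz.
19 kHz > fs/2 = 9.95 kHz, folds to fs − 19 kHz = 0.9 kHz.
2.3 kHz ≤ fs/2 = 9.95 kHz, passes unchanged.
52.1 kHz mod fs = 12.3 kHz.
12.3 kHz > fs/2 = 9.95 kHz, folds to fs − 12.3 kHz = 7.6 kHz.
5.4 kHz ≤ fs/2 = 9.95 kHz, passes unchanged.
62.1 kHz mod fs = 2.4 kHz.
2.4 kHz ≤ fs/2 = 9.95 kHz, appears at 2.4 kHz.
Distinct values: {0.9 kHz, 2.3 kHz, 2.4 kHz, 5.4 kHz, 7.6 kHz} → 5.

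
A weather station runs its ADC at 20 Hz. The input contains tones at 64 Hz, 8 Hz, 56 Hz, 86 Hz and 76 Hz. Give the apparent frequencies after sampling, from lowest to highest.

4 Hz, 6 Hz, 8 Hz

fs/2 = 10 Hz.
64 Hz mod fs = 4 Hz.
4 Hz ≤ fs/2 = 10 Hz, appears at 4 Hz.
8 Hz ≤ fs/2 = 10 Hz, passes unchanged.
56 Hz mod fs = 16 Hz.
16 Hz > fs/2 = 10 Hz, folds to fs − 16 Hz = 4 Hz.
86 Hz mod fs = 6 Hz.
6 Hz ≤ fs/2 = 10 Hz, appears at 6 Hz.
76 Hz mod fs = 16 Hz.
16 Hz > fs/2 = 10 Hz, folds to fs − 16 Hz = 4 Hz.
Distinct values: {4 Hz, 6 Hz, 8 Hz}.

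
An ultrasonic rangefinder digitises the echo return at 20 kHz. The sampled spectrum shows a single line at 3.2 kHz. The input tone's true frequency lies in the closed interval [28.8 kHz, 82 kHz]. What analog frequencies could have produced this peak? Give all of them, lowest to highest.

36.8 kHz, 43.2 kHz, 56.8 kHz, 63.2 kHz, 76.8 kHz

Frequencies that alias to 3.2 kHz are k·fs ± 3.2 kHz for integer k ≥ 0.
k=0: 3.2 kHz.
k=1: 16.8 kHz, 23.2 kHz.
k=2: 36.8 kHz, 43.2 kHz.
k=3: 56.8 kHz, 63.2 kHz.
k=4: 76.8 kHz, 83.2 kHz.
k=5: 96.8 kHz, 103.2 kHz.
Within [28.8 kHz, 82 kHz]: 36.8 kHz, 43.2 kHz, 56.8 kHz, 63.2 kHz, 76.8 kHz.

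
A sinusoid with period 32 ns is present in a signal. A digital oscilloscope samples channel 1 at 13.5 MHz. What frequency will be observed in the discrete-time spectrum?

4.25 MHz

T = 32 ns → f = 1/T = 31.25 MHz.
31.25 MHz mod fs = 4.25 MHz.
4.25 MHz ≤ fs/2 = 6.75 MHz, appears at 4.25 MHz.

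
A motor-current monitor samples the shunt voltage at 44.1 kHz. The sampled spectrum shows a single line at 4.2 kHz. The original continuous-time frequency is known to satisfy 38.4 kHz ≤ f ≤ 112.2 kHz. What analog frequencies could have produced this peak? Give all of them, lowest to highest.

39.9 kHz, 48.3 kHz, 84 kHz, 92.4 kHz

Frequencies that alias to 4.2 kHz are k·fs ± 4.2 kHz for integer k ≥ 0.
k=0: 4.2 kHz.
k=1: 39.9 kHz, 48.3 kHz.
k=2: 84 kHz, 92.4 kHz.
k=3: 128.1 kHz, 136.5 kHz.
Within [38.4 kHz, 112.2 kHz]: 39.9 kHz, 48.3 kHz, 84 kHz, 92.4 kHz.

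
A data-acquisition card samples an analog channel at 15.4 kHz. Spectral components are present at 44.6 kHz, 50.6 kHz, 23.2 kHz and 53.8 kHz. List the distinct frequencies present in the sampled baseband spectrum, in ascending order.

fs/2 = 7.7 kHz.
44.6 kHz mod fs = 13.8 kHz.
13.8 kHz > fs/2 = 7.7 kHz, folds to fs − 13.8 kHz = 1.6 kHz.
50.6 kHz mod fs = 4.4 kHz.
4.4 kHz ≤ fs/2 = 7.7 kHz, appears at 4.4 kHz.
23.2 kHz mod fs = 7.8 kHz.
7.8 kHz > fs/2 = 7.7 kHz, folds to fs − 7.8 kHz = 7.6 kHz.
53.8 kHz mod fs = 7.6 kHz.
7.6 kHz ≤ fs/2 = 7.7 kHz, appears at 7.6 kHz.
Distinct values: {1.6 kHz, 4.4 kHz, 7.6 kHz}.

1.6 kHz, 4.4 kHz, 7.6 kHz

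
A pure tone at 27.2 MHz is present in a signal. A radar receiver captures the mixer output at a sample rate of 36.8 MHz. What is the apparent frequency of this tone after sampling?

9.6 MHz

27.2 MHz > fs/2 = 18.4 MHz, folds to fs − 27.2 MHz = 9.6 MHz.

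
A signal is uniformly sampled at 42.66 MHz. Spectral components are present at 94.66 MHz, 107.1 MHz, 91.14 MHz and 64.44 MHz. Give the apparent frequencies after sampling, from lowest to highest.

5.82 MHz, 9.34 MHz, 20.88 MHz

fs/2 = 21.33 MHz.
94.66 MHz mod fs = 9.34 MHz.
9.34 MHz ≤ fs/2 = 21.33 MHz, appears at 9.34 MHz.
107.1 MHz mod fs = 21.78 MHz.
21.78 MHz > fs/2 = 21.33 MHz, folds to fs − 21.78 MHz = 20.88 MHz.
91.14 MHz mod fs = 5.82 MHz.
5.82 MHz ≤ fs/2 = 21.33 MHz, appears at 5.82 MHz.
64.44 MHz mod fs = 21.78 MHz.
21.78 MHz > fs/2 = 21.33 MHz, folds to fs − 21.78 MHz = 20.88 MHz.
Distinct values: {5.82 MHz, 9.34 MHz, 20.88 MHz}.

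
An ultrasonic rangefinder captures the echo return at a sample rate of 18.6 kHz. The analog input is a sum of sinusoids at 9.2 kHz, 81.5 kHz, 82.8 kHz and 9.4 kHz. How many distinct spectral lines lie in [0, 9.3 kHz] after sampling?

3

fs/2 = 9.3 kHz.
9.2 kHz ≤ fs/2 = 9.3 kHz, passes unchanged.
81.5 kHz mod fs = 7.1 kHz.
7.1 kHz ≤ fs/2 = 9.3 kHz, appears at 7.1 kHz.
82.8 kHz mod fs = 8.4 kHz.
8.4 kHz ≤ fs/2 = 9.3 kHz, appears at 8.4 kHz.
9.4 kHz > fs/2 = 9.3 kHz, folds to fs − 9.4 kHz = 9.2 kHz.
Distinct values: {7.1 kHz, 8.4 kHz, 9.2 kHz} → 3.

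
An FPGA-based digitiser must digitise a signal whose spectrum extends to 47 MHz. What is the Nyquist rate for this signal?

94 MHz

Nyquist rate = 2 × 47 MHz = 94 MHz.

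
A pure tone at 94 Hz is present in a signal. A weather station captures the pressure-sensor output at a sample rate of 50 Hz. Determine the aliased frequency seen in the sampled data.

94 Hz mod fs = 44 Hz.
44 Hz > fs/2 = 25 Hz, folds to fs − 44 Hz = 6 Hz.

6 Hz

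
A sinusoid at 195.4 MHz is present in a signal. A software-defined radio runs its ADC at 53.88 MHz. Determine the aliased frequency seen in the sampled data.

20.12 MHz

195.4 MHz mod fs = 33.76 MHz.
33.76 MHz > fs/2 = 26.94 MHz, folds to fs − 33.76 MHz = 20.12 MHz.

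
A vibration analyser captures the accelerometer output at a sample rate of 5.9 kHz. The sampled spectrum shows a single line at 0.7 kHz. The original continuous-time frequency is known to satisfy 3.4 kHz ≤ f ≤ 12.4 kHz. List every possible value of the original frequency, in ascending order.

Frequencies that alias to 0.7 kHz are k·fs ± 0.7 kHz for integer k ≥ 0.
k=0: 0.7 kHz.
k=1: 5.2 kHz, 6.6 kHz.
k=2: 11.1 kHz, 12.5 kHz.
k=3: 17 kHz, 18.4 kHz.
Within [3.4 kHz, 12.4 kHz]: 5.2 kHz, 6.6 kHz, 11.1 kHz.

5.2 kHz, 6.6 kHz, 11.1 kHz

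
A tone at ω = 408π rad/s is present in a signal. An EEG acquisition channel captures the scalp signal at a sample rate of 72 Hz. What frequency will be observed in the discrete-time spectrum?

12 Hz

ω = 408π rad/s → f = ω/(2π) = 204 Hz.
204 Hz mod fs = 60 Hz.
60 Hz > fs/2 = 36 Hz, folds to fs − 60 Hz = 12 Hz.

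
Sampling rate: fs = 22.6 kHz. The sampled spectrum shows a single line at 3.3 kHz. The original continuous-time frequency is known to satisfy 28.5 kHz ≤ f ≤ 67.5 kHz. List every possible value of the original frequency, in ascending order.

Frequencies that alias to 3.3 kHz are k·fs ± 3.3 kHz for integer k ≥ 0.
k=0: 3.3 kHz.
k=1: 19.3 kHz, 25.9 kHz.
k=2: 41.9 kHz, 48.5 kHz.
k=3: 64.5 kHz, 71.1 kHz.
k=4: 87.1 kHz, 93.7 kHz.
Within [28.5 kHz, 67.5 kHz]: 41.9 kHz, 48.5 kHz, 64.5 kHz.

41.9 kHz, 48.5 kHz, 64.5 kHz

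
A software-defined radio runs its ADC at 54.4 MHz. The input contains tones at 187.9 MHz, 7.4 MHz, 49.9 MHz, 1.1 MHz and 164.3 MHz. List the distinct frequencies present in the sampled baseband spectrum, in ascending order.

fs/2 = 27.2 MHz.
187.9 MHz mod fs = 24.7 MHz.
24.7 MHz ≤ fs/2 = 27.2 MHz, appears at 24.7 MHz.
7.4 MHz ≤ fs/2 = 27.2 MHz, passes unchanged.
49.9 MHz > fs/2 = 27.2 MHz, folds to fs − 49.9 MHz = 4.5 MHz.
1.1 MHz ≤ fs/2 = 27.2 MHz, passes unchanged.
164.3 MHz mod fs = 1.1 MHz.
1.1 MHz ≤ fs/2 = 27.2 MHz, appears at 1.1 MHz.
Distinct values: {1.1 MHz, 4.5 MHz, 7.4 MHz, 24.7 MHz}.

1.1 MHz, 4.5 MHz, 7.4 MHz, 24.7 MHz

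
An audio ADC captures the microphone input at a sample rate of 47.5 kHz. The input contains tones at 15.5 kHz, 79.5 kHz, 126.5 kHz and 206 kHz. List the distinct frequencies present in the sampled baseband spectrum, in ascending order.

fs/2 = 23.75 kHz.
15.5 kHz ≤ fs/2 = 23.75 kHz, passes unchanged.
79.5 kHz mod fs = 32 kHz.
32 kHz > fs/2 = 23.75 kHz, folds to fs − 32 kHz = 15.5 kHz.
126.5 kHz mod fs = 31.5 kHz.
31.5 kHz > fs/2 = 23.75 kHz, folds to fs − 31.5 kHz = 16 kHz.
206 kHz mod fs = 16 kHz.
16 kHz ≤ fs/2 = 23.75 kHz, appears at 16 kHz.
Distinct values: {15.5 kHz, 16 kHz}.

15.5 kHz, 16 kHz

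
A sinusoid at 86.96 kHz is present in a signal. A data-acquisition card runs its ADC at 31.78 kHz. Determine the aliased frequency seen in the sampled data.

8.38 kHz

86.96 kHz mod fs = 23.4 kHz.
23.4 kHz > fs/2 = 15.89 kHz, folds to fs − 23.4 kHz = 8.38 kHz.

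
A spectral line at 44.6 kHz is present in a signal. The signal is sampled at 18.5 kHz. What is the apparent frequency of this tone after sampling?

44.6 kHz mod fs = 7.6 kHz.
7.6 kHz ≤ fs/2 = 9.25 kHz, appears at 7.6 kHz.

7.6 kHz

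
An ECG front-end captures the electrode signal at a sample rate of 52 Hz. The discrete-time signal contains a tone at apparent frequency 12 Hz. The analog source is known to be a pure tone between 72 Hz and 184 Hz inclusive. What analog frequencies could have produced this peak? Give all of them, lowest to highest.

Frequencies that alias to 12 Hz are k·fs ± 12 Hz for integer k ≥ 0.
k=0: 12 Hz.
k=1: 40 Hz, 64 Hz.
k=2: 92 Hz, 116 Hz.
k=3: 144 Hz, 168 Hz.
k=4: 196 Hz, 220 Hz.
Within [72 Hz, 184 Hz]: 92 Hz, 116 Hz, 144 Hz, 168 Hz.

92 Hz, 116 Hz, 144 Hz, 168 Hz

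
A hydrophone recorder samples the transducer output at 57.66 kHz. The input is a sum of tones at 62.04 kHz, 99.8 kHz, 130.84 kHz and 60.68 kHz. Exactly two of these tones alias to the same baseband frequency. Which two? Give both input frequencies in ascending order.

99.8 kHz, 130.84 kHz

fs/2 = 28.83 kHz.
62.04 kHz mod fs = 4.38 kHz.
4.38 kHz ≤ fs/2 = 28.83 kHz, appears at 4.38 kHz.
99.8 kHz mod fs = 42.14 kHz.
42.14 kHz > fs/2 = 28.83 kHz, folds to fs − 42.14 kHz = 15.52 kHz.
130.84 kHz mod fs = 15.52 kHz.
15.52 kHz ≤ fs/2 = 28.83 kHz, appears at 15.52 kHz.
60.68 kHz mod fs = 3.02 kHz.
3.02 kHz ≤ fs/2 = 28.83 kHz, appears at 3.02 kHz.
99.8 kHz and 130.84 kHz both map to 15.52 kHz.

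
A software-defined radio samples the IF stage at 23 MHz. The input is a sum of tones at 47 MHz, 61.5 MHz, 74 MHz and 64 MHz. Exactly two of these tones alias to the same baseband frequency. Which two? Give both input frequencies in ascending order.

fs/2 = 11.5 MHz.
47 MHz mod fs = 1 MHz.
1 MHz ≤ fs/2 = 11.5 MHz, appears at 1 MHz.
61.5 MHz mod fs = 15.5 MHz.
15.5 MHz > fs/2 = 11.5 MHz, folds to fs − 15.5 MHz = 7.5 MHz.
74 MHz mod fs = 5 MHz.
5 MHz ≤ fs/2 = 11.5 MHz, appears at 5 MHz.
64 MHz mod fs = 18 MHz.
18 MHz > fs/2 = 11.5 MHz, folds to fs − 18 MHz = 5 MHz.
64 MHz and 74 MHz both map to 5 MHz.

64 MHz, 74 MHz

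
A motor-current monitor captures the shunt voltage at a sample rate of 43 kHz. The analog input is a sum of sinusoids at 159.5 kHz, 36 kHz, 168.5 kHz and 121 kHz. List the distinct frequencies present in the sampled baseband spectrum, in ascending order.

3.5 kHz, 7 kHz, 8 kHz, 12.5 kHz

fs/2 = 21.5 kHz.
159.5 kHz mod fs = 30.5 kHz.
30.5 kHz > fs/2 = 21.5 kHz, folds to fs − 30.5 kHz = 12.5 kHz.
36 kHz > fs/2 = 21.5 kHz, folds to fs − 36 kHz = 7 kHz.
168.5 kHz mod fs = 39.5 kHz.
39.5 kHz > fs/2 = 21.5 kHz, folds to fs − 39.5 kHz = 3.5 kHz.
121 kHz mod fs = 35 kHz.
35 kHz > fs/2 = 21.5 kHz, folds to fs − 35 kHz = 8 kHz.
Distinct values: {3.5 kHz, 7 kHz, 8 kHz, 12.5 kHz}.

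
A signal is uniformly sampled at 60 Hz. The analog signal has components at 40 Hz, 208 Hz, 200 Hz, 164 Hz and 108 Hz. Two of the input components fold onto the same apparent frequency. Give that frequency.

20 Hz

fs/2 = 30 Hz.
40 Hz > fs/2 = 30 Hz, folds to fs − 40 Hz = 20 Hz.
208 Hz mod fs = 28 Hz.
28 Hz ≤ fs/2 = 30 Hz, appears at 28 Hz.
200 Hz mod fs = 20 Hz.
20 Hz ≤ fs/2 = 30 Hz, appears at 20 Hz.
164 Hz mod fs = 44 Hz.
44 Hz > fs/2 = 30 Hz, folds to fs − 44 Hz = 16 Hz.
108 Hz mod fs = 48 Hz.
48 Hz > fs/2 = 30 Hz, folds to fs − 48 Hz = 12 Hz.
40 Hz and 200 Hz both map to 20 Hz.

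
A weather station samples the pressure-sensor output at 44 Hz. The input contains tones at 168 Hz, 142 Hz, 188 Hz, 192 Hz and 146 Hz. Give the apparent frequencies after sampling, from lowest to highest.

8 Hz, 10 Hz, 12 Hz, 14 Hz, 16 Hz

fs/2 = 22 Hz.
168 Hz mod fs = 36 Hz.
36 Hz > fs/2 = 22 Hz, folds to fs − 36 Hz = 8 Hz.
142 Hz mod fs = 10 Hz.
10 Hz ≤ fs/2 = 22 Hz, appears at 10 Hz.
188 Hz mod fs = 12 Hz.
12 Hz ≤ fs/2 = 22 Hz, appears at 12 Hz.
192 Hz mod fs = 16 Hz.
16 Hz ≤ fs/2 = 22 Hz, appears at 16 Hz.
146 Hz mod fs = 14 Hz.
14 Hz ≤ fs/2 = 22 Hz, appears at 14 Hz.
Distinct values: {8 Hz, 10 Hz, 12 Hz, 14 Hz, 16 Hz}.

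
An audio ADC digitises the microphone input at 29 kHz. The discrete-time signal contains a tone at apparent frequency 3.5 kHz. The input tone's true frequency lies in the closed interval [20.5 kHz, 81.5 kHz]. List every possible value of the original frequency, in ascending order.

25.5 kHz, 32.5 kHz, 54.5 kHz, 61.5 kHz

Frequencies that alias to 3.5 kHz are k·fs ± 3.5 kHz for integer k ≥ 0.
k=0: 3.5 kHz.
k=1: 25.5 kHz, 32.5 kHz.
k=2: 54.5 kHz, 61.5 kHz.
k=3: 83.5 kHz, 90.5 kHz.
Within [20.5 kHz, 81.5 kHz]: 25.5 kHz, 32.5 kHz, 54.5 kHz, 61.5 kHz.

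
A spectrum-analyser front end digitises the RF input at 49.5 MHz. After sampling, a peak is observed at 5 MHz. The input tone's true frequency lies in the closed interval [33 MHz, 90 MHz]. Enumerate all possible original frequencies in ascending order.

Frequencies that alias to 5 MHz are k·fs ± 5 MHz for integer k ≥ 0.
k=0: 5 MHz.
k=1: 44.5 MHz, 54.5 MHz.
k=2: 94 MHz, 104 MHz.
Within [33 MHz, 90 MHz]: 44.5 MHz, 54.5 MHz.

44.5 MHz, 54.5 MHz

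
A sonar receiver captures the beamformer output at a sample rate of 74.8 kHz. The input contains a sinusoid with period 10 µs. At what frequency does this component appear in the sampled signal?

T = 10 µs → f = 1/T = 100 kHz.
100 kHz mod fs = 25.2 kHz.
25.2 kHz ≤ fs/2 = 37.4 kHz, appears at 25.2 kHz.

25.2 kHz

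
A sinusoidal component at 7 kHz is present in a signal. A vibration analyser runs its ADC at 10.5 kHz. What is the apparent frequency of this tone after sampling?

3.5 kHz

7 kHz > fs/2 = 5.25 kHz, folds to fs − 7 kHz = 3.5 kHz.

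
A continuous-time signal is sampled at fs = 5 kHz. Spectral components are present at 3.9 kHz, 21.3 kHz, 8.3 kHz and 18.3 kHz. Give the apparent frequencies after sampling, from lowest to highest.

1.1 kHz, 1.3 kHz, 1.7 kHz

fs/2 = 2.5 kHz.
3.9 kHz > fs/2 = 2.5 kHz, folds to fs − 3.9 kHz = 1.1 kHz.
21.3 kHz mod fs = 1.3 kHz.
1.3 kHz ≤ fs/2 = 2.5 kHz, appears at 1.3 kHz.
8.3 kHz mod fs = 3.3 kHz.
3.3 kHz > fs/2 = 2.5 kHz, folds to fs − 3.3 kHz = 1.7 kHz.
18.3 kHz mod fs = 3.3 kHz.
3.3 kHz > fs/2 = 2.5 kHz, folds to fs − 3.3 kHz = 1.7 kHz.
Distinct values: {1.1 kHz, 1.3 kHz, 1.7 kHz}.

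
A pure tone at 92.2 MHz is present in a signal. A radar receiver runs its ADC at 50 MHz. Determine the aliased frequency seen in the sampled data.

92.2 MHz mod fs = 42.2 MHz.
42.2 MHz > fs/2 = 25 MHz, folds to fs − 42.2 MHz = 7.8 MHz.

7.8 MHz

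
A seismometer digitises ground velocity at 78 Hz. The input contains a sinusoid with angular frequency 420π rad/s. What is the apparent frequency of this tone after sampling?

24 Hz

ω = 420π rad/s → f = ω/(2π) = 210 Hz.
210 Hz mod fs = 54 Hz.
54 Hz > fs/2 = 39 Hz, folds to fs − 54 Hz = 24 Hz.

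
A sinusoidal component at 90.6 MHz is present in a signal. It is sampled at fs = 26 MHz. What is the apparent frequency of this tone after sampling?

90.6 MHz mod fs = 12.6 MHz.
12.6 MHz ≤ fs/2 = 13 MHz, appears at 12.6 MHz.

12.6 MHz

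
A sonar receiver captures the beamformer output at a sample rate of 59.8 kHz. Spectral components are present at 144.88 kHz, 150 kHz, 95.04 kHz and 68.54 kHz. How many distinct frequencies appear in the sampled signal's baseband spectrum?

4

fs/2 = 29.9 kHz.
144.88 kHz mod fs = 25.28 kHz.
25.28 kHz ≤ fs/2 = 29.9 kHz, appears at 25.28 kHz.
150 kHz mod fs = 30.4 kHz.
30.4 kHz > fs/2 = 29.9 kHz, folds to fs − 30.4 kHz = 29.4 kHz.
95.04 kHz mod fs = 35.24 kHz.
35.24 kHz > fs/2 = 29.9 kHz, folds to fs − 35.24 kHz = 24.56 kHz.
68.54 kHz mod fs = 8.74 kHz.
8.74 kHz ≤ fs/2 = 29.9 kHz, appears at 8.74 kHz.
Distinct values: {8.74 kHz, 24.56 kHz, 25.28 kHz, 29.4 kHz} → 4.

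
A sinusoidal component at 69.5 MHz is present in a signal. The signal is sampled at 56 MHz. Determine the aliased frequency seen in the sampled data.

13.5 MHz

69.5 MHz mod fs = 13.5 MHz.
13.5 MHz ≤ fs/2 = 28 MHz, appears at 13.5 MHz.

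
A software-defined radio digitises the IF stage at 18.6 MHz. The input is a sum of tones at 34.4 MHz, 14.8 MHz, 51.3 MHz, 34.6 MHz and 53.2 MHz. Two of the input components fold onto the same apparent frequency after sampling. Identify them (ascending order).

34.6 MHz, 53.2 MHz

fs/2 = 9.3 MHz.
34.4 MHz mod fs = 15.8 MHz.
15.8 MHz > fs/2 = 9.3 MHz, folds to fs − 15.8 MHz = 2.8 MHz.
14.8 MHz > fs/2 = 9.3 MHz, folds to fs − 14.8 MHz = 3.8 MHz.
51.3 MHz mod fs = 14.1 MHz.
14.1 MHz > fs/2 = 9.3 MHz, folds to fs − 14.1 MHz = 4.5 MHz.
34.6 MHz mod fs = 16 MHz.
16 MHz > fs/2 = 9.3 MHz, folds to fs − 16 MHz = 2.6 MHz.
53.2 MHz mod fs = 16 MHz.
16 MHz > fs/2 = 9.3 MHz, folds to fs − 16 MHz = 2.6 MHz.
34.6 MHz and 53.2 MHz both map to 2.6 MHz.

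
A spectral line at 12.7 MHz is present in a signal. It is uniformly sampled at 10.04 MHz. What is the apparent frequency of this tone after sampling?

12.7 MHz mod fs = 2.66 MHz.
2.66 MHz ≤ fs/2 = 5.02 MHz, appears at 2.66 MHz.

2.66 MHz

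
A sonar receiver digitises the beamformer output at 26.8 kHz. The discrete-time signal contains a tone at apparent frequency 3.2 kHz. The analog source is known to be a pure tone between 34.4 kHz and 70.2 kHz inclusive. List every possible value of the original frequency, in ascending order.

50.4 kHz, 56.8 kHz

Frequencies that alias to 3.2 kHz are k·fs ± 3.2 kHz for integer k ≥ 0.
k=0: 3.2 kHz.
k=1: 23.6 kHz, 30 kHz.
k=2: 50.4 kHz, 56.8 kHz.
k=3: 77.2 kHz, 83.6 kHz.
Within [34.4 kHz, 70.2 kHz]: 50.4 kHz, 56.8 kHz.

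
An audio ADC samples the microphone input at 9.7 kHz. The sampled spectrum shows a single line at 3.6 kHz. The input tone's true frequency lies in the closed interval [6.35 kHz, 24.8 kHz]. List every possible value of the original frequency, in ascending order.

13.3 kHz, 15.8 kHz, 23 kHz

Frequencies that alias to 3.6 kHz are k·fs ± 3.6 kHz for integer k ≥ 0.
k=0: 3.6 kHz.
k=1: 6.1 kHz, 13.3 kHz.
k=2: 15.8 kHz, 23 kHz.
k=3: 25.5 kHz, 32.7 kHz.
Within [6.35 kHz, 24.8 kHz]: 13.3 kHz, 15.8 kHz, 23 kHz.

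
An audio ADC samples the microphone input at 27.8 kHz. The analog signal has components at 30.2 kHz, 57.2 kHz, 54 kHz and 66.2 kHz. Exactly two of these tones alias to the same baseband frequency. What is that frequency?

1.6 kHz

fs/2 = 13.9 kHz.
30.2 kHz mod fs = 2.4 kHz.
2.4 kHz ≤ fs/2 = 13.9 kHz, appears at 2.4 kHz.
57.2 kHz mod fs = 1.6 kHz.
1.6 kHz ≤ fs/2 = 13.9 kHz, appears at 1.6 kHz.
54 kHz mod fs = 26.2 kHz.
26.2 kHz > fs/2 = 13.9 kHz, folds to fs − 26.2 kHz = 1.6 kHz.
66.2 kHz mod fs = 10.6 kHz.
10.6 kHz ≤ fs/2 = 13.9 kHz, appears at 10.6 kHz.
54 kHz and 57.2 kHz both map to 1.6 kHz.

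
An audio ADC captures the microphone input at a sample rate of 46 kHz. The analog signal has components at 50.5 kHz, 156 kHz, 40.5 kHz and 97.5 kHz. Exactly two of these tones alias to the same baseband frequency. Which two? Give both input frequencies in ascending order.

40.5 kHz, 97.5 kHz

fs/2 = 23 kHz.
50.5 kHz mod fs = 4.5 kHz.
4.5 kHz ≤ fs/2 = 23 kHz, appears at 4.5 kHz.
156 kHz mod fs = 18 kHz.
18 kHz ≤ fs/2 = 23 kHz, appears at 18 kHz.
40.5 kHz > fs/2 = 23 kHz, folds to fs − 40.5 kHz = 5.5 kHz.
97.5 kHz mod fs = 5.5 kHz.
5.5 kHz ≤ fs/2 = 23 kHz, appears at 5.5 kHz.
40.5 kHz and 97.5 kHz both map to 5.5 kHz.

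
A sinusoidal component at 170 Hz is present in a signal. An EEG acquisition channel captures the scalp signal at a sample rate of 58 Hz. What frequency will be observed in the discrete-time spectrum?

170 Hz mod fs = 54 Hz.
54 Hz > fs/2 = 29 Hz, folds to fs − 54 Hz = 4 Hz.

4 Hz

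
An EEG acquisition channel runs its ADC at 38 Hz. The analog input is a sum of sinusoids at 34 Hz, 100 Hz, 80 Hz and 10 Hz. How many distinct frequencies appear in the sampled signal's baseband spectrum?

fs/2 = 19 Hz.
34 Hz > fs/2 = 19 Hz, folds to fs − 34 Hz = 4 Hz.
100 Hz mod fs = 24 Hz.
24 Hz > fs/2 = 19 Hz, folds to fs − 24 Hz = 14 Hz.
80 Hz mod fs = 4 Hz.
4 Hz ≤ fs/2 = 19 Hz, appears at 4 Hz.
10 Hz ≤ fs/2 = 19 Hz, passes unchanged.
Distinct values: {4 Hz, 10 Hz, 14 Hz} → 3.

3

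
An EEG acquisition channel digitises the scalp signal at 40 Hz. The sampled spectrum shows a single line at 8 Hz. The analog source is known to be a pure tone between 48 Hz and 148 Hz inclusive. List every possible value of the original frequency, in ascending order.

48 Hz, 72 Hz, 88 Hz, 112 Hz, 128 Hz

Frequencies that alias to 8 Hz are k·fs ± 8 Hz for integer k ≥ 0.
k=0: 8 Hz.
k=1: 32 Hz, 48 Hz.
k=2: 72 Hz, 88 Hz.
k=3: 112 Hz, 128 Hz.
k=4: 152 Hz, 168 Hz.
Within [48 Hz, 148 Hz]: 48 Hz, 72 Hz, 88 Hz, 112 Hz, 128 Hz.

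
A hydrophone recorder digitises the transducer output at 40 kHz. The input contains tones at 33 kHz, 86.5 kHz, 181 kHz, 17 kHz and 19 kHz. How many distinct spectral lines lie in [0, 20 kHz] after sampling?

fs/2 = 20 kHz.
33 kHz > fs/2 = 20 kHz, folds to fs − 33 kHz = 7 kHz.
86.5 kHz mod fs = 6.5 kHz.
6.5 kHz ≤ fs/2 = 20 kHz, appears at 6.5 kHz.
181 kHz mod fs = 21 kHz.
21 kHz > fs/2 = 20 kHz, folds to fs − 21 kHz = 19 kHz.
17 kHz ≤ fs/2 = 20 kHz, passes unchanged.
19 kHz ≤ fs/2 = 20 kHz, passes unchanged.
Distinct values: {6.5 kHz, 7 kHz, 17 kHz, 19 kHz} → 4.

4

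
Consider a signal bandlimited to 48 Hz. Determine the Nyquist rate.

96 Hz

Nyquist rate = 2 × 48 Hz = 96 Hz.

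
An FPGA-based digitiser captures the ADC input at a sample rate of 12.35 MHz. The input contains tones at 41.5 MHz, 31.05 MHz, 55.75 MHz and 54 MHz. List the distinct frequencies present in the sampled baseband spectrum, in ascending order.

fs/2 = 6.175 MHz.
41.5 MHz mod fs = 4.45 MHz.
4.45 MHz ≤ fs/2 = 6.175 MHz, appears at 4.45 MHz.
31.05 MHz mod fs = 6.35 MHz.
6.35 MHz > fs/2 = 6.175 MHz, folds to fs − 6.35 MHz = 6 MHz.
55.75 MHz mod fs = 6.35 MHz.
6.35 MHz > fs/2 = 6.175 MHz, folds to fs − 6.35 MHz = 6 MHz.
54 MHz mod fs = 4.6 MHz.
4.6 MHz ≤ fs/2 = 6.175 MHz, appears at 4.6 MHz.
Distinct values: {4.45 MHz, 4.6 MHz, 6 MHz}.

4.45 MHz, 4.6 MHz, 6 MHz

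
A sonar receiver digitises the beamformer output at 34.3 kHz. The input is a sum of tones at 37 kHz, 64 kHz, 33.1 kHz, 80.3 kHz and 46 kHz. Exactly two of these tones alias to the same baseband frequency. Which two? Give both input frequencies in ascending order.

46 kHz, 80.3 kHz

fs/2 = 17.15 kHz.
37 kHz mod fs = 2.7 kHz.
2.7 kHz ≤ fs/2 = 17.15 kHz, appears at 2.7 kHz.
64 kHz mod fs = 29.7 kHz.
29.7 kHz > fs/2 = 17.15 kHz, folds to fs − 29.7 kHz = 4.6 kHz.
33.1 kHz > fs/2 = 17.15 kHz, folds to fs − 33.1 kHz = 1.2 kHz.
80.3 kHz mod fs = 11.7 kHz.
11.7 kHz ≤ fs/2 = 17.15 kHz, appears at 11.7 kHz.
46 kHz mod fs = 11.7 kHz.
11.7 kHz ≤ fs/2 = 17.15 kHz, appears at 11.7 kHz.
46 kHz and 80.3 kHz both map to 11.7 kHz.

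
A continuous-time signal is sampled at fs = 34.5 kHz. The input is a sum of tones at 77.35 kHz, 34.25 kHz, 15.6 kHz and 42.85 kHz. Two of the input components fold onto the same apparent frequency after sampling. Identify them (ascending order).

fs/2 = 17.25 kHz.
77.35 kHz mod fs = 8.35 kHz.
8.35 kHz ≤ fs/2 = 17.25 kHz, appears at 8.35 kHz.
34.25 kHz > fs/2 = 17.25 kHz, folds to fs − 34.25 kHz = 0.25 kHz.
15.6 kHz ≤ fs/2 = 17.25 kHz, passes unchanged.
42.85 kHz mod fs = 8.35 kHz.
8.35 kHz ≤ fs/2 = 17.25 kHz, appears at 8.35 kHz.
42.85 kHz and 77.35 kHz both map to 8.35 kHz.

42.85 kHz, 77.35 kHz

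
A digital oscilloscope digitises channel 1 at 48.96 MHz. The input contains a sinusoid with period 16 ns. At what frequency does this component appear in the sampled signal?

T = 16 ns → f = 1/T = 62.5 MHz.
62.5 MHz mod fs = 13.54 MHz.
13.54 MHz ≤ fs/2 = 24.48 MHz, appears at 13.54 MHz.

13.54 MHz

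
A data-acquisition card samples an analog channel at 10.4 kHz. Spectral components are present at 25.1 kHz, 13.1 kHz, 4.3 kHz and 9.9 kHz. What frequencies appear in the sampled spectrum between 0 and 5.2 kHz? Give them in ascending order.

0.5 kHz, 2.7 kHz, 4.3 kHz

fs/2 = 5.2 kHz.
25.1 kHz mod fs = 4.3 kHz.
4.3 kHz ≤ fs/2 = 5.2 kHz, appears at 4.3 kHz.
13.1 kHz mod fs = 2.7 kHz.
2.7 kHz ≤ fs/2 = 5.2 kHz, appears at 2.7 kHz.
4.3 kHz ≤ fs/2 = 5.2 kHz, passes unchanged.
9.9 kHz > fs/2 = 5.2 kHz, folds to fs − 9.9 kHz = 0.5 kHz.
Distinct values: {0.5 kHz, 2.7 kHz, 4.3 kHz}.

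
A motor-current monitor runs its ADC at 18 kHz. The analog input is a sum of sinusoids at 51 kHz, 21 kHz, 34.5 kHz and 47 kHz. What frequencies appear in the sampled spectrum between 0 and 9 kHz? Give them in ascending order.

1.5 kHz, 3 kHz, 7 kHz

fs/2 = 9 kHz.
51 kHz mod fs = 15 kHz.
15 kHz > fs/2 = 9 kHz, folds to fs − 15 kHz = 3 kHz.
21 kHz mod fs = 3 kHz.
3 kHz ≤ fs/2 = 9 kHz, appears at 3 kHz.
34.5 kHz mod fs = 16.5 kHz.
16.5 kHz > fs/2 = 9 kHz, folds to fs − 16.5 kHz = 1.5 kHz.
47 kHz mod fs = 11 kHz.
11 kHz > fs/2 = 9 kHz, folds to fs − 11 kHz = 7 kHz.
Distinct values: {1.5 kHz, 3 kHz, 7 kHz}.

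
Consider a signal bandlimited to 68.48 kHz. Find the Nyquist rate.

136.96 kHz

Nyquist rate = 2 × 68.48 kHz = 136.96 kHz.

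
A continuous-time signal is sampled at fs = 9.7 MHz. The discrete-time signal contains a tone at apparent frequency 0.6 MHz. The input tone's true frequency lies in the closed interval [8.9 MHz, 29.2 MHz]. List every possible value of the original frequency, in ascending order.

Frequencies that alias to 0.6 MHz are k·fs ± 0.6 MHz for integer k ≥ 0.
k=0: 0.6 MHz.
k=1: 9.1 MHz, 10.3 MHz.
k=2: 18.8 MHz, 20 MHz.
k=3: 28.5 MHz, 29.7 MHz.
k=4: 38.2 MHz, 39.4 MHz.
Within [8.9 MHz, 29.2 MHz]: 9.1 MHz, 10.3 MHz, 18.8 MHz, 20 MHz, 28.5 MHz.

9.1 MHz, 10.3 MHz, 18.8 MHz, 20 MHz, 28.5 MHz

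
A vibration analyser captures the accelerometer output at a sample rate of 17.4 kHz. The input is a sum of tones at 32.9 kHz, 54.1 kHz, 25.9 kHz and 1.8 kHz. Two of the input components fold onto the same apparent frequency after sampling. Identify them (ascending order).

fs/2 = 8.7 kHz.
32.9 kHz mod fs = 15.5 kHz.
15.5 kHz > fs/2 = 8.7 kHz, folds to fs − 15.5 kHz = 1.9 kHz.
54.1 kHz mod fs = 1.9 kHz.
1.9 kHz ≤ fs/2 = 8.7 kHz, appears at 1.9 kHz.
25.9 kHz mod fs = 8.5 kHz.
8.5 kHz ≤ fs/2 = 8.7 kHz, appears at 8.5 kHz.
1.8 kHz ≤ fs/2 = 8.7 kHz, passes unchanged.
32.9 kHz and 54.1 kHz both map to 1.9 kHz.

32.9 kHz, 54.1 kHz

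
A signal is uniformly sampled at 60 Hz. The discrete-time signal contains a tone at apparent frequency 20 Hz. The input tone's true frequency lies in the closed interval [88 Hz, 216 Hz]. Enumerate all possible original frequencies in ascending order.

100 Hz, 140 Hz, 160 Hz, 200 Hz

Frequencies that alias to 20 Hz are k·fs ± 20 Hz for integer k ≥ 0.
k=0: 20 Hz.
k=1: 40 Hz, 80 Hz.
k=2: 100 Hz, 140 Hz.
k=3: 160 Hz, 200 Hz.
k=4: 220 Hz, 260 Hz.
Within [88 Hz, 216 Hz]: 100 Hz, 140 Hz, 160 Hz, 200 Hz.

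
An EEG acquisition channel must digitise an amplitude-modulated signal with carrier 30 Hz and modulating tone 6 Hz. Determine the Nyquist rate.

72 Hz

AM sidebands sit at fc ± fm = 24 Hz and 36 Hz.
Highest-frequency component: 36 Hz.
Nyquist rate = 2 × 36 Hz = 72 Hz.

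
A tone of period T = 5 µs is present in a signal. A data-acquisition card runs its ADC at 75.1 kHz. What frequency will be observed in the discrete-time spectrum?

T = 5 µs → f = 1/T = 200 kHz.
200 kHz mod fs = 49.8 kHz.
49.8 kHz > fs/2 = 37.55 kHz, folds to fs − 49.8 kHz = 25.3 kHz.

25.3 kHz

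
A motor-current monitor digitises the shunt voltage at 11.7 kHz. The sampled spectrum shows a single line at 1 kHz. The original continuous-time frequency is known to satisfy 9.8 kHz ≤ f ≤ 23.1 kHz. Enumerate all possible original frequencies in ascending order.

Frequencies that alias to 1 kHz are k·fs ± 1 kHz for integer k ≥ 0.
k=0: 1 kHz.
k=1: 10.7 kHz, 12.7 kHz.
k=2: 22.4 kHz, 24.4 kHz.
k=3: 34.1 kHz, 36.1 kHz.
Within [9.8 kHz, 23.1 kHz]: 10.7 kHz, 12.7 kHz, 22.4 kHz.

10.7 kHz, 12.7 kHz, 22.4 kHz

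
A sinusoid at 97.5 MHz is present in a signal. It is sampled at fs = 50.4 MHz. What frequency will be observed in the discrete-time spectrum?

97.5 MHz mod fs = 47.1 MHz.
47.1 MHz > fs/2 = 25.2 MHz, folds to fs − 47.1 MHz = 3.3 MHz.

3.3 MHz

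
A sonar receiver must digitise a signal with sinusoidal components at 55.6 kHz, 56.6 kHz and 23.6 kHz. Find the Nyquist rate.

113.2 kHz

Highest-frequency component: 56.6 kHz.
Nyquist rate = 2 × 56.6 kHz = 113.2 kHz.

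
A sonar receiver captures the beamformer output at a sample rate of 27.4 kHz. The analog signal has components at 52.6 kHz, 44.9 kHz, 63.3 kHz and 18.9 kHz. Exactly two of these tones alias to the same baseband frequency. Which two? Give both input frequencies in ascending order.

18.9 kHz, 63.3 kHz

fs/2 = 13.7 kHz.
52.6 kHz mod fs = 25.2 kHz.
25.2 kHz > fs/2 = 13.7 kHz, folds to fs − 25.2 kHz = 2.2 kHz.
44.9 kHz mod fs = 17.5 kHz.
17.5 kHz > fs/2 = 13.7 kHz, folds to fs − 17.5 kHz = 9.9 kHz.
63.3 kHz mod fs = 8.5 kHz.
8.5 kHz ≤ fs/2 = 13.7 kHz, appears at 8.5 kHz.
18.9 kHz > fs/2 = 13.7 kHz, folds to fs − 18.9 kHz = 8.5 kHz.
18.9 kHz and 63.3 kHz both map to 8.5 kHz.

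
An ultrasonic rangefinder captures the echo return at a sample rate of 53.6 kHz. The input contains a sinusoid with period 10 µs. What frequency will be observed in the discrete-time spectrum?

T = 10 µs → f = 1/T = 100 kHz.
100 kHz mod fs = 46.4 kHz.
46.4 kHz > fs/2 = 26.8 kHz, folds to fs − 46.4 kHz = 7.2 kHz.

7.2 kHz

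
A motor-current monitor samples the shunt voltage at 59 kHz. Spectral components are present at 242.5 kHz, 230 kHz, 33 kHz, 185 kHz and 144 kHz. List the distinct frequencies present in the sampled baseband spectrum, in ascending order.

6 kHz, 6.5 kHz, 8 kHz, 26 kHz

fs/2 = 29.5 kHz.
242.5 kHz mod fs = 6.5 kHz.
6.5 kHz ≤ fs/2 = 29.5 kHz, appears at 6.5 kHz.
230 kHz mod fs = 53 kHz.
53 kHz > fs/2 = 29.5 kHz, folds to fs − 53 kHz = 6 kHz.
33 kHz > fs/2 = 29.5 kHz, folds to fs − 33 kHz = 26 kHz.
185 kHz mod fs = 8 kHz.
8 kHz ≤ fs/2 = 29.5 kHz, appears at 8 kHz.
144 kHz mod fs = 26 kHz.
26 kHz ≤ fs/2 = 29.5 kHz, appears at 26 kHz.
Distinct values: {6 kHz, 6.5 kHz, 8 kHz, 26 kHz}.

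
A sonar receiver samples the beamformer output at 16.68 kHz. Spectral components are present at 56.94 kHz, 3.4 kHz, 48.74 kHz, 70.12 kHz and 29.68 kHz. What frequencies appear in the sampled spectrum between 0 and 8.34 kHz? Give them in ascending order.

fs/2 = 8.34 kHz.
56.94 kHz mod fs = 6.9 kHz.
6.9 kHz ≤ fs/2 = 8.34 kHz, appears at 6.9 kHz.
3.4 kHz ≤ fs/2 = 8.34 kHz, passes unchanged.
48.74 kHz mod fs = 15.38 kHz.
15.38 kHz > fs/2 = 8.34 kHz, folds to fs − 15.38 kHz = 1.3 kHz.
70.12 kHz mod fs = 3.4 kHz.
3.4 kHz ≤ fs/2 = 8.34 kHz, appears at 3.4 kHz.
29.68 kHz mod fs = 13 kHz.
13 kHz > fs/2 = 8.34 kHz, folds to fs − 13 kHz = 3.68 kHz.
Distinct values: {1.3 kHz, 3.4 kHz, 3.68 kHz, 6.9 kHz}.

1.3 kHz, 3.4 kHz, 3.68 kHz, 6.9 kHz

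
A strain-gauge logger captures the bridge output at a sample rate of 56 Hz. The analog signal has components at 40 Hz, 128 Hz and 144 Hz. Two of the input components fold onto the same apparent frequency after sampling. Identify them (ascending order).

fs/2 = 28 Hz.
40 Hz > fs/2 = 28 Hz, folds to fs − 40 Hz = 16 Hz.
128 Hz mod fs = 16 Hz.
16 Hz ≤ fs/2 = 28 Hz, appears at 16 Hz.
144 Hz mod fs = 32 Hz.
32 Hz > fs/2 = 28 Hz, folds to fs − 32 Hz = 24 Hz.
40 Hz and 128 Hz both map to 16 Hz.

40 Hz, 128 Hz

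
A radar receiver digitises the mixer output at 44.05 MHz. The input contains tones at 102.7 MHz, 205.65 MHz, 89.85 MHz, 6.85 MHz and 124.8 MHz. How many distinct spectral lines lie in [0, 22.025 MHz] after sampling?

fs/2 = 22.025 MHz.
102.7 MHz mod fs = 14.6 MHz.
14.6 MHz ≤ fs/2 = 22.025 MHz, appears at 14.6 MHz.
205.65 MHz mod fs = 29.45 MHz.
29.45 MHz > fs/2 = 22.025 MHz, folds to fs − 29.45 MHz = 14.6 MHz.
89.85 MHz mod fs = 1.75 MHz.
1.75 MHz ≤ fs/2 = 22.025 MHz, appears at 1.75 MHz.
6.85 MHz ≤ fs/2 = 22.025 MHz, passes unchanged.
124.8 MHz mod fs = 36.7 MHz.
36.7 MHz > fs/2 = 22.025 MHz, folds to fs − 36.7 MHz = 7.35 MHz.
Distinct values: {1.75 MHz, 6.85 MHz, 7.35 MHz, 14.6 MHz} → 4.

4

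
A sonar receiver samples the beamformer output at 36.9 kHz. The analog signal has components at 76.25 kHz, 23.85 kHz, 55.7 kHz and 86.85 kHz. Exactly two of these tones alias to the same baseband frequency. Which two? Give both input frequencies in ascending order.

fs/2 = 18.45 kHz.
76.25 kHz mod fs = 2.45 kHz.
2.45 kHz ≤ fs/2 = 18.45 kHz, appears at 2.45 kHz.
23.85 kHz > fs/2 = 18.45 kHz, folds to fs − 23.85 kHz = 13.05 kHz.
55.7 kHz mod fs = 18.8 kHz.
18.8 kHz > fs/2 = 18.45 kHz, folds to fs − 18.8 kHz = 18.1 kHz.
86.85 kHz mod fs = 13.05 kHz.
13.05 kHz ≤ fs/2 = 18.45 kHz, appears at 13.05 kHz.
23.85 kHz and 86.85 kHz both map to 13.05 kHz.

23.85 kHz, 86.85 kHz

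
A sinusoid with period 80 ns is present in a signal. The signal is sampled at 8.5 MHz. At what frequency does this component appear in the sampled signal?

T = 80 ns → f = 1/T = 12.5 MHz.
12.5 MHz mod fs = 4 MHz.
4 MHz ≤ fs/2 = 4.25 MHz, appears at 4 MHz.

4 MHz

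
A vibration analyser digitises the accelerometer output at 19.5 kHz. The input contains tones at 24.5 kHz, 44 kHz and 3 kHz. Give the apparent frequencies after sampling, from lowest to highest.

3 kHz, 5 kHz

fs/2 = 9.75 kHz.
24.5 kHz mod fs = 5 kHz.
5 kHz ≤ fs/2 = 9.75 kHz, appears at 5 kHz.
44 kHz mod fs = 5 kHz.
5 kHz ≤ fs/2 = 9.75 kHz, appears at 5 kHz.
3 kHz ≤ fs/2 = 9.75 kHz, passes unchanged.
Distinct values: {3 kHz, 5 kHz}.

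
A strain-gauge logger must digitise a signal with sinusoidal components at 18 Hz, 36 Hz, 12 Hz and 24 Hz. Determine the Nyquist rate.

Highest-frequency component: 36 Hz.
Nyquist rate = 2 × 36 Hz = 72 Hz.

72 Hz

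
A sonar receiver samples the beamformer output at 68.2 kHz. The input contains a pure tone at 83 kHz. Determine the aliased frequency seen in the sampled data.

14.8 kHz

83 kHz mod fs = 14.8 kHz.
14.8 kHz ≤ fs/2 = 34.1 kHz, appears at 14.8 kHz.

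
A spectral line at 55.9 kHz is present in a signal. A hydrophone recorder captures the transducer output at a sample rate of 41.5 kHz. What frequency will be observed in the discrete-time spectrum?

14.4 kHz

55.9 kHz mod fs = 14.4 kHz.
14.4 kHz ≤ fs/2 = 20.75 kHz, appears at 14.4 kHz.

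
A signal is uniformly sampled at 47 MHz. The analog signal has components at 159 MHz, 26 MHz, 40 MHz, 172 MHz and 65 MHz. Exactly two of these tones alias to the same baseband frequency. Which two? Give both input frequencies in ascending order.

fs/2 = 23.5 MHz.
159 MHz mod fs = 18 MHz.
18 MHz ≤ fs/2 = 23.5 MHz, appears at 18 MHz.
26 MHz > fs/2 = 23.5 MHz, folds to fs − 26 MHz = 21 MHz.
40 MHz > fs/2 = 23.5 MHz, folds to fs − 40 MHz = 7 MHz.
172 MHz mod fs = 31 MHz.
31 MHz > fs/2 = 23.5 MHz, folds to fs − 31 MHz = 16 MHz.
65 MHz mod fs = 18 MHz.
18 MHz ≤ fs/2 = 23.5 MHz, appears at 18 MHz.
65 MHz and 159 MHz both map to 18 MHz.

65 MHz, 159 MHz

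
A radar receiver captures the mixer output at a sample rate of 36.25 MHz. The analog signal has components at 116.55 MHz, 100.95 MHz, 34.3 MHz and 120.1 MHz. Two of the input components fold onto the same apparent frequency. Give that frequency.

fs/2 = 18.125 MHz.
116.55 MHz mod fs = 7.8 MHz.
7.8 MHz ≤ fs/2 = 18.125 MHz, appears at 7.8 MHz.
100.95 MHz mod fs = 28.45 MHz.
28.45 MHz > fs/2 = 18.125 MHz, folds to fs − 28.45 MHz = 7.8 MHz.
34.3 MHz > fs/2 = 18.125 MHz, folds to fs − 34.3 MHz = 1.95 MHz.
120.1 MHz mod fs = 11.35 MHz.
11.35 MHz ≤ fs/2 = 18.125 MHz, appears at 11.35 MHz.
100.95 MHz and 116.55 MHz both map to 7.8 MHz.

7.8 MHz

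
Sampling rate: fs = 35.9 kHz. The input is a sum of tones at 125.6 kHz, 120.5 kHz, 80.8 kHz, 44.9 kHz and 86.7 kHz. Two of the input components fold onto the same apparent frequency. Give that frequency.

9 kHz

fs/2 = 17.95 kHz.
125.6 kHz mod fs = 17.9 kHz.
17.9 kHz ≤ fs/2 = 17.95 kHz, appears at 17.9 kHz.
120.5 kHz mod fs = 12.8 kHz.
12.8 kHz ≤ fs/2 = 17.95 kHz, appears at 12.8 kHz.
80.8 kHz mod fs = 9 kHz.
9 kHz ≤ fs/2 = 17.95 kHz, appears at 9 kHz.
44.9 kHz mod fs = 9 kHz.
9 kHz ≤ fs/2 = 17.95 kHz, appears at 9 kHz.
86.7 kHz mod fs = 14.9 kHz.
14.9 kHz ≤ fs/2 = 17.95 kHz, appears at 14.9 kHz.
44.9 kHz and 80.8 kHz both map to 9 kHz.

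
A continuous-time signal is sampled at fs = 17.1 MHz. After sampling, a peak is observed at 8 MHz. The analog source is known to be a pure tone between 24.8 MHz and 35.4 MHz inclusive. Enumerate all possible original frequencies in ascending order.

Frequencies that alias to 8 MHz are k·fs ± 8 MHz for integer k ≥ 0.
k=0: 8 MHz.
k=1: 9.1 MHz, 25.1 MHz.
k=2: 26.2 MHz, 42.2 MHz.
k=3: 43.3 MHz, 59.3 MHz.
Within [24.8 MHz, 35.4 MHz]: 25.1 MHz, 26.2 MHz.

25.1 MHz, 26.2 MHz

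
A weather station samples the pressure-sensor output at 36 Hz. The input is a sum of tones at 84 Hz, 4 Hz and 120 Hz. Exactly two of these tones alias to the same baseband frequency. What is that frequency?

12 Hz

fs/2 = 18 Hz.
84 Hz mod fs = 12 Hz.
12 Hz ≤ fs/2 = 18 Hz, appears at 12 Hz.
4 Hz ≤ fs/2 = 18 Hz, passes unchanged.
120 Hz mod fs = 12 Hz.
12 Hz ≤ fs/2 = 18 Hz, appears at 12 Hz.
84 Hz and 120 Hz both map to 12 Hz.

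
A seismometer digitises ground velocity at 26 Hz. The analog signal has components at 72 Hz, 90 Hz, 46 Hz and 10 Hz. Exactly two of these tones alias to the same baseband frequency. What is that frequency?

6 Hz

fs/2 = 13 Hz.
72 Hz mod fs = 20 Hz.
20 Hz > fs/2 = 13 Hz, folds to fs − 20 Hz = 6 Hz.
90 Hz mod fs = 12 Hz.
12 Hz ≤ fs/2 = 13 Hz, appears at 12 Hz.
46 Hz mod fs = 20 Hz.
20 Hz > fs/2 = 13 Hz, folds to fs − 20 Hz = 6 Hz.
10 Hz ≤ fs/2 = 13 Hz, passes unchanged.
46 Hz and 72 Hz both map to 6 Hz.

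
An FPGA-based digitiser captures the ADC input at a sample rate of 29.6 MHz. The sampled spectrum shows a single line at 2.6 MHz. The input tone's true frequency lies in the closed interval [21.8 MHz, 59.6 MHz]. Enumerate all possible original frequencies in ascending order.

Frequencies that alias to 2.6 MHz are k·fs ± 2.6 MHz for integer k ≥ 0.
k=0: 2.6 MHz.
k=1: 27 MHz, 32.2 MHz.
k=2: 56.6 MHz, 61.8 MHz.
k=3: 86.2 MHz, 91.4 MHz.
Within [21.8 MHz, 59.6 MHz]: 27 MHz, 32.2 MHz, 56.6 MHz.

27 MHz, 32.2 MHz, 56.6 MHz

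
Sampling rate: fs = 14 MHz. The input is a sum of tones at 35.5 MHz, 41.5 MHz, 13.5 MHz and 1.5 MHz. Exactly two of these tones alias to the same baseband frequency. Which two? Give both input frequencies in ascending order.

13.5 MHz, 41.5 MHz

fs/2 = 7 MHz.
35.5 MHz mod fs = 7.5 MHz.
7.5 MHz > fs/2 = 7 MHz, folds to fs − 7.5 MHz = 6.5 MHz.
41.5 MHz mod fs = 13.5 MHz.
13.5 MHz > fs/2 = 7 MHz, folds to fs − 13.5 MHz = 0.5 MHz.
13.5 MHz > fs/2 = 7 MHz, folds to fs − 13.5 MHz = 0.5 MHz.
1.5 MHz ≤ fs/2 = 7 MHz, passes unchanged.
13.5 MHz and 41.5 MHz both map to 0.5 MHz.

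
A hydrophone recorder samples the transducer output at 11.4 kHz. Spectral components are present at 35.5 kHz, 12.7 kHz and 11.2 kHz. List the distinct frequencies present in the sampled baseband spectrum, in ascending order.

fs/2 = 5.7 kHz.
35.5 kHz mod fs = 1.3 kHz.
1.3 kHz ≤ fs/2 = 5.7 kHz, appears at 1.3 kHz.
12.7 kHz mod fs = 1.3 kHz.
1.3 kHz ≤ fs/2 = 5.7 kHz, appears at 1.3 kHz.
11.2 kHz > fs/2 = 5.7 kHz, folds to fs − 11.2 kHz = 0.2 kHz.
Distinct values: {0.2 kHz, 1.3 kHz}.

0.2 kHz, 1.3 kHz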